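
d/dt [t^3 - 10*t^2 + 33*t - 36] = 3*t^2 - 20*t + 33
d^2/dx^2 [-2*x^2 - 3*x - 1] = -4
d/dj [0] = 0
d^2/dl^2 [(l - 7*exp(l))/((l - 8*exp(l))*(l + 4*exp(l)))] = (-3*l^4*exp(l) + 116*l^3*exp(2*l) + 12*l^3*exp(l) + 2*l^3 - 960*l^2*exp(3*l) - 384*l^2*exp(2*l) - 42*l^2*exp(l) + 4992*l*exp(4*l) + 2688*l*exp(3*l) + 360*l*exp(2*l) - 7168*exp(5*l) - 7680*exp(4*l) - 928*exp(3*l))/(l^6 - 12*l^5*exp(l) - 48*l^4*exp(2*l) + 704*l^3*exp(3*l) + 1536*l^2*exp(4*l) - 12288*l*exp(5*l) - 32768*exp(6*l))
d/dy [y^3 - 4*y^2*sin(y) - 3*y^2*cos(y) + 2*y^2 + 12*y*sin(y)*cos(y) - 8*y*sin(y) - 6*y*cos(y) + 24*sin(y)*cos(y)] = 3*y^2*sin(y) - 4*y^2*cos(y) + 3*y^2 - 2*y*sin(y) - 14*y*cos(y) + 12*y*cos(2*y) + 4*y - 8*sin(y) + 6*sin(2*y) - 6*cos(y) + 24*cos(2*y)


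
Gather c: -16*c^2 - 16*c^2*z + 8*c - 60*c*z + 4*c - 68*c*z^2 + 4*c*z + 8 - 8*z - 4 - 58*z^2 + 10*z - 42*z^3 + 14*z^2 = c^2*(-16*z - 16) + c*(-68*z^2 - 56*z + 12) - 42*z^3 - 44*z^2 + 2*z + 4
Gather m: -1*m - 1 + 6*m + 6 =5*m + 5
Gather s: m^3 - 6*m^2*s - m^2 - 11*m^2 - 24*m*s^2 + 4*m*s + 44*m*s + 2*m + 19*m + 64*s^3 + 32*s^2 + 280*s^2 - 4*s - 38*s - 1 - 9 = m^3 - 12*m^2 + 21*m + 64*s^3 + s^2*(312 - 24*m) + s*(-6*m^2 + 48*m - 42) - 10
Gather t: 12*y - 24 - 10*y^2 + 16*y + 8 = -10*y^2 + 28*y - 16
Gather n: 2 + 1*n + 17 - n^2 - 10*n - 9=-n^2 - 9*n + 10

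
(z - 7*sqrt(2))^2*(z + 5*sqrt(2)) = z^3 - 9*sqrt(2)*z^2 - 42*z + 490*sqrt(2)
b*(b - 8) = b^2 - 8*b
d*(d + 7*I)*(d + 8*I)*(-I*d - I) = -I*d^4 + 15*d^3 - I*d^3 + 15*d^2 + 56*I*d^2 + 56*I*d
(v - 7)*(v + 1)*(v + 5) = v^3 - v^2 - 37*v - 35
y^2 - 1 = (y - 1)*(y + 1)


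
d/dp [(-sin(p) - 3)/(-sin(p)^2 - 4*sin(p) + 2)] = (-6*sin(p) + cos(p)^2 - 15)*cos(p)/(sin(p)^2 + 4*sin(p) - 2)^2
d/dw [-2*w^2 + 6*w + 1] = 6 - 4*w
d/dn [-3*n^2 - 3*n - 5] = -6*n - 3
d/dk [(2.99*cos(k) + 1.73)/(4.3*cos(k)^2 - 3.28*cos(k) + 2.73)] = (12.857*cos(k)^2 + 14.878*cos(k) - 13.8371)*sin(k)/(18.49*cos(k)^4 - 28.208*cos(k)^3 + 34.2364*cos(k)^2 - 17.9088*cos(k) + 7.4529)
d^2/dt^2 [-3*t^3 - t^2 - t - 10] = -18*t - 2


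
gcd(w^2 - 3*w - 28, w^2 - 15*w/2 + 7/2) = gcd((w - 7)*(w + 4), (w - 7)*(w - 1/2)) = w - 7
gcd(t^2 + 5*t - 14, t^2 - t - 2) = t - 2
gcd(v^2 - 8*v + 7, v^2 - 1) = v - 1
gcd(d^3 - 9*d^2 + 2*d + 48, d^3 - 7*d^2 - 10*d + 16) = d^2 - 6*d - 16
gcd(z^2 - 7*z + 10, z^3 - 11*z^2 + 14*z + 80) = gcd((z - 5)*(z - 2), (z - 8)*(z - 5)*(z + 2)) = z - 5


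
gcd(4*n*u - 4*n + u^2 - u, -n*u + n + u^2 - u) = u - 1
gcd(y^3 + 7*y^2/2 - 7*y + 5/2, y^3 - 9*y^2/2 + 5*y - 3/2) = y^2 - 3*y/2 + 1/2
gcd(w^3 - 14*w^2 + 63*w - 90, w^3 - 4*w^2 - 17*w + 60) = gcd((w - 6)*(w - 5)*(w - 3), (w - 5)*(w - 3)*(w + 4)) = w^2 - 8*w + 15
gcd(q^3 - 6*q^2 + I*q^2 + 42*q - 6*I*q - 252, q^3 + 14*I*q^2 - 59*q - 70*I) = q + 7*I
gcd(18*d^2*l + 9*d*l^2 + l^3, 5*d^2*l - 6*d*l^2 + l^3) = l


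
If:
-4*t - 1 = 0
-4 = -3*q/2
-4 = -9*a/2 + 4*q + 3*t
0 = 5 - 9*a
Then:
No Solution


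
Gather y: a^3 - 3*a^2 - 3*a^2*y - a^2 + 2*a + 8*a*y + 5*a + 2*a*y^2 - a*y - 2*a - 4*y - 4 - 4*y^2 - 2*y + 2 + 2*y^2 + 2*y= a^3 - 4*a^2 + 5*a + y^2*(2*a - 2) + y*(-3*a^2 + 7*a - 4) - 2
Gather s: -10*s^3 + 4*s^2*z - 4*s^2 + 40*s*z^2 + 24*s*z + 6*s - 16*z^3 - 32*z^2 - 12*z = -10*s^3 + s^2*(4*z - 4) + s*(40*z^2 + 24*z + 6) - 16*z^3 - 32*z^2 - 12*z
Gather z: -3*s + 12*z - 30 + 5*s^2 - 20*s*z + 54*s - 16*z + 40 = 5*s^2 + 51*s + z*(-20*s - 4) + 10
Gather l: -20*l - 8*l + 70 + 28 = 98 - 28*l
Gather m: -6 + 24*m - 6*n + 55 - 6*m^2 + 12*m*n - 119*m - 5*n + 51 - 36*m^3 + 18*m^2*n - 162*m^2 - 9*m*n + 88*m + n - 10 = -36*m^3 + m^2*(18*n - 168) + m*(3*n - 7) - 10*n + 90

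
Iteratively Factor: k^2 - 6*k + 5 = (k - 5)*(k - 1)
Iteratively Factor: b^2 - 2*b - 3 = (b - 3)*(b + 1)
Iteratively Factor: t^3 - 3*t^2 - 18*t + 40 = (t + 4)*(t^2 - 7*t + 10) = (t - 5)*(t + 4)*(t - 2)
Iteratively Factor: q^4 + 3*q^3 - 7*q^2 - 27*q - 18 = (q - 3)*(q^3 + 6*q^2 + 11*q + 6) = (q - 3)*(q + 1)*(q^2 + 5*q + 6) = (q - 3)*(q + 1)*(q + 2)*(q + 3)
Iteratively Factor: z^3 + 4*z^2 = (z)*(z^2 + 4*z) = z*(z + 4)*(z)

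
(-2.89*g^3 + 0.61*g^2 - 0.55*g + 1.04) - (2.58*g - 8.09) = -2.89*g^3 + 0.61*g^2 - 3.13*g + 9.13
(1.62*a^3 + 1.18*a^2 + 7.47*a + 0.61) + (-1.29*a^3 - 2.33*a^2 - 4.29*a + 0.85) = 0.33*a^3 - 1.15*a^2 + 3.18*a + 1.46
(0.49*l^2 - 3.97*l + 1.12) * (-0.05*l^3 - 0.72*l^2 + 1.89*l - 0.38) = -0.0245*l^5 - 0.1543*l^4 + 3.7285*l^3 - 8.4959*l^2 + 3.6254*l - 0.4256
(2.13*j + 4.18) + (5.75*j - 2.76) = 7.88*j + 1.42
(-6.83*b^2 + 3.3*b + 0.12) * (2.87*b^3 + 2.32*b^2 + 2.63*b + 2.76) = -19.6021*b^5 - 6.3746*b^4 - 9.9625*b^3 - 9.8934*b^2 + 9.4236*b + 0.3312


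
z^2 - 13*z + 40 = (z - 8)*(z - 5)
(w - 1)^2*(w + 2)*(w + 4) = w^4 + 4*w^3 - 3*w^2 - 10*w + 8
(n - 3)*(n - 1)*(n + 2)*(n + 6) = n^4 + 4*n^3 - 17*n^2 - 24*n + 36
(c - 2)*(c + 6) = c^2 + 4*c - 12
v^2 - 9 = (v - 3)*(v + 3)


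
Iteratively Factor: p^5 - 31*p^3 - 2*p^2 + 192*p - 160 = (p - 2)*(p^4 + 2*p^3 - 27*p^2 - 56*p + 80) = (p - 5)*(p - 2)*(p^3 + 7*p^2 + 8*p - 16) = (p - 5)*(p - 2)*(p + 4)*(p^2 + 3*p - 4) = (p - 5)*(p - 2)*(p - 1)*(p + 4)*(p + 4)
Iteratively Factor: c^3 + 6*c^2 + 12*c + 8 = (c + 2)*(c^2 + 4*c + 4) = (c + 2)^2*(c + 2)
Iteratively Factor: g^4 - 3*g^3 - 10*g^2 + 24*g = (g)*(g^3 - 3*g^2 - 10*g + 24) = g*(g - 2)*(g^2 - g - 12) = g*(g - 4)*(g - 2)*(g + 3)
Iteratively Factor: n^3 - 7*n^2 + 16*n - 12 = (n - 2)*(n^2 - 5*n + 6) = (n - 2)^2*(n - 3)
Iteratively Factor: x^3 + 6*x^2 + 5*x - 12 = (x + 4)*(x^2 + 2*x - 3) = (x - 1)*(x + 4)*(x + 3)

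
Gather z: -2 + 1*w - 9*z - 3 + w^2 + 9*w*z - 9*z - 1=w^2 + w + z*(9*w - 18) - 6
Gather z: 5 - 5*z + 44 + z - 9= 40 - 4*z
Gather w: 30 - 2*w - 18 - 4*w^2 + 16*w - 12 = -4*w^2 + 14*w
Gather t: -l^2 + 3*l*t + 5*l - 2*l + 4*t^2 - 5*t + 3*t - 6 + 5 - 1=-l^2 + 3*l + 4*t^2 + t*(3*l - 2) - 2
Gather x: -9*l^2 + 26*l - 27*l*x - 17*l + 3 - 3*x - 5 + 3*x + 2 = -9*l^2 - 27*l*x + 9*l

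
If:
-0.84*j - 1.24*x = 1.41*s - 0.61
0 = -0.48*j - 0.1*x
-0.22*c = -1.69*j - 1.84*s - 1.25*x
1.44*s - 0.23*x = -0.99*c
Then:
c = 0.96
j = -0.25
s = -0.47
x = 1.19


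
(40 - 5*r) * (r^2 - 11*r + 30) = -5*r^3 + 95*r^2 - 590*r + 1200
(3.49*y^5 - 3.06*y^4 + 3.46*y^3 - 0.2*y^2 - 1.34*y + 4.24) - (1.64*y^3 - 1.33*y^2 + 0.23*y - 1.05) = 3.49*y^5 - 3.06*y^4 + 1.82*y^3 + 1.13*y^2 - 1.57*y + 5.29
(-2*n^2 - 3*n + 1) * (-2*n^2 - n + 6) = 4*n^4 + 8*n^3 - 11*n^2 - 19*n + 6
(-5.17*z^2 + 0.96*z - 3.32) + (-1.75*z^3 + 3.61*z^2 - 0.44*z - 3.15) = -1.75*z^3 - 1.56*z^2 + 0.52*z - 6.47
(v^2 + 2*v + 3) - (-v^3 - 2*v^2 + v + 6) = v^3 + 3*v^2 + v - 3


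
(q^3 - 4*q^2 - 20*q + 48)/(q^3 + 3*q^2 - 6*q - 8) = (q - 6)/(q + 1)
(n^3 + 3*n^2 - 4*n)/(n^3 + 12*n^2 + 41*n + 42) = n*(n^2 + 3*n - 4)/(n^3 + 12*n^2 + 41*n + 42)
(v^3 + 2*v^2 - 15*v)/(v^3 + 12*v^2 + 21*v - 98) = v*(v^2 + 2*v - 15)/(v^3 + 12*v^2 + 21*v - 98)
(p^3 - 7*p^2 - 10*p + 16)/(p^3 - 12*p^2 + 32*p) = (p^2 + p - 2)/(p*(p - 4))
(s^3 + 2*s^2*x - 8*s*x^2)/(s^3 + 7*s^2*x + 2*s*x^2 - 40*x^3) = s/(s + 5*x)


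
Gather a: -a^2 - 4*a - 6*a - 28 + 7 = -a^2 - 10*a - 21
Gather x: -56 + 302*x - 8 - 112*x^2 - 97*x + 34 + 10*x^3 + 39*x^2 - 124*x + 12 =10*x^3 - 73*x^2 + 81*x - 18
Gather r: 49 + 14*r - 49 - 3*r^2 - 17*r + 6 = -3*r^2 - 3*r + 6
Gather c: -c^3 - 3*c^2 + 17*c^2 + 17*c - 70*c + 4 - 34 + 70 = -c^3 + 14*c^2 - 53*c + 40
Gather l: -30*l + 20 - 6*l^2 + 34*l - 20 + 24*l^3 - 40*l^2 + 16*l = 24*l^3 - 46*l^2 + 20*l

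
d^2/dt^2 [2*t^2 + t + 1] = 4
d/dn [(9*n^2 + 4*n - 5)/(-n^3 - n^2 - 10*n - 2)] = (9*n^4 + 8*n^3 - 101*n^2 - 46*n - 58)/(n^6 + 2*n^5 + 21*n^4 + 24*n^3 + 104*n^2 + 40*n + 4)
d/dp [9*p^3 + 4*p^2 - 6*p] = 27*p^2 + 8*p - 6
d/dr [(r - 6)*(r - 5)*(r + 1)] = 3*r^2 - 20*r + 19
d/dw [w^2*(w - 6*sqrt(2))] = 3*w*(w - 4*sqrt(2))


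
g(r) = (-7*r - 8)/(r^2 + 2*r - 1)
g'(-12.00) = 0.06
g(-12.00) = 0.64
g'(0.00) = 23.00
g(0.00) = 8.00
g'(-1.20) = 3.61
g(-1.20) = -0.20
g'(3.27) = 0.57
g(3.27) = -1.90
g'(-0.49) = 5.56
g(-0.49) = 2.63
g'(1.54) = 3.24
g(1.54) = -4.22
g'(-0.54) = 5.13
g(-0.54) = 2.36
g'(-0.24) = 9.67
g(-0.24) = 4.44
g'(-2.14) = 42.44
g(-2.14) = -9.97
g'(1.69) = 2.55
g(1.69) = -3.79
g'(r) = (-7*r - 8)*(-2*r - 2)/(r^2 + 2*r - 1)^2 - 7/(r^2 + 2*r - 1) = (7*r^2 + 16*r + 23)/(r^4 + 4*r^3 + 2*r^2 - 4*r + 1)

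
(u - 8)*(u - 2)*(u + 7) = u^3 - 3*u^2 - 54*u + 112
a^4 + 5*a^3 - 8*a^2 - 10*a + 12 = (a - 1)*(a + 6)*(a - sqrt(2))*(a + sqrt(2))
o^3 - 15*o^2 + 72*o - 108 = (o - 6)^2*(o - 3)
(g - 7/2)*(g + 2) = g^2 - 3*g/2 - 7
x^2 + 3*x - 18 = (x - 3)*(x + 6)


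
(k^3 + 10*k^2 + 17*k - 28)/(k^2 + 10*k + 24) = (k^2 + 6*k - 7)/(k + 6)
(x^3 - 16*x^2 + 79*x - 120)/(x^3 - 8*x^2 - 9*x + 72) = (x - 5)/(x + 3)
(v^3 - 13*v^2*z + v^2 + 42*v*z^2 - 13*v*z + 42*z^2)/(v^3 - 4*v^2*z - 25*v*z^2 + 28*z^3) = (-v^2 + 6*v*z - v + 6*z)/(-v^2 - 3*v*z + 4*z^2)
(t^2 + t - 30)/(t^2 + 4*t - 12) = (t - 5)/(t - 2)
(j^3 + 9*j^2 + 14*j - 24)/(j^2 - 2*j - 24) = (j^2 + 5*j - 6)/(j - 6)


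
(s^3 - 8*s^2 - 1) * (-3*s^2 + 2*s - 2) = -3*s^5 + 26*s^4 - 18*s^3 + 19*s^2 - 2*s + 2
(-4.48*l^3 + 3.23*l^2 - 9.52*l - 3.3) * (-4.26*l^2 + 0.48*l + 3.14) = 19.0848*l^5 - 15.9102*l^4 + 28.0384*l^3 + 19.6306*l^2 - 31.4768*l - 10.362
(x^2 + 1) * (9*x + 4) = 9*x^3 + 4*x^2 + 9*x + 4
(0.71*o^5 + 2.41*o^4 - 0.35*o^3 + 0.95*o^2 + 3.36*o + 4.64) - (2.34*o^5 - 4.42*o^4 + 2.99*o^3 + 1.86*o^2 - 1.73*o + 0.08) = -1.63*o^5 + 6.83*o^4 - 3.34*o^3 - 0.91*o^2 + 5.09*o + 4.56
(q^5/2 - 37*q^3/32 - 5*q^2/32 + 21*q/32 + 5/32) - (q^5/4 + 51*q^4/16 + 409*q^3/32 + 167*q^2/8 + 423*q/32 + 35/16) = q^5/4 - 51*q^4/16 - 223*q^3/16 - 673*q^2/32 - 201*q/16 - 65/32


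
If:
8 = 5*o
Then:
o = 8/5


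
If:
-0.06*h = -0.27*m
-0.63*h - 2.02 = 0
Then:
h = -3.21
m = -0.71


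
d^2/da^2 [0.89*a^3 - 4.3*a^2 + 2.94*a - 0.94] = 5.34*a - 8.6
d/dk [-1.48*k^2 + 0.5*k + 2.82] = 0.5 - 2.96*k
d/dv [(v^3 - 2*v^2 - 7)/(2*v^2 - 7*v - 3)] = (2*v^4 - 14*v^3 + 5*v^2 + 40*v - 49)/(4*v^4 - 28*v^3 + 37*v^2 + 42*v + 9)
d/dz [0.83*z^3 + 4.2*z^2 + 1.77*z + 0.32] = 2.49*z^2 + 8.4*z + 1.77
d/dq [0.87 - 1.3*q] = -1.30000000000000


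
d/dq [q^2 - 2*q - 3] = 2*q - 2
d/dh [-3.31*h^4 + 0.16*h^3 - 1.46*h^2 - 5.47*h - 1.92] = -13.24*h^3 + 0.48*h^2 - 2.92*h - 5.47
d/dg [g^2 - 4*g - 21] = 2*g - 4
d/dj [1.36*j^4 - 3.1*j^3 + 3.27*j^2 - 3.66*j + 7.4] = 5.44*j^3 - 9.3*j^2 + 6.54*j - 3.66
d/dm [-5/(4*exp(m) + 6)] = 5*exp(m)/(2*exp(m) + 3)^2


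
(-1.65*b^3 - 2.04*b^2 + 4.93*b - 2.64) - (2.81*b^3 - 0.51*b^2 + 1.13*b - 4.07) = -4.46*b^3 - 1.53*b^2 + 3.8*b + 1.43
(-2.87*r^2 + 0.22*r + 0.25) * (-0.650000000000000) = 1.8655*r^2 - 0.143*r - 0.1625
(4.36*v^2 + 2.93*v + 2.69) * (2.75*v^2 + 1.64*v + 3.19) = 11.99*v^4 + 15.2079*v^3 + 26.1111*v^2 + 13.7583*v + 8.5811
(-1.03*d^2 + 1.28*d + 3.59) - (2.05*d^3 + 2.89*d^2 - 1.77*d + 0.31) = -2.05*d^3 - 3.92*d^2 + 3.05*d + 3.28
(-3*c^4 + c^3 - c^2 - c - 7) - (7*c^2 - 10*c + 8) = -3*c^4 + c^3 - 8*c^2 + 9*c - 15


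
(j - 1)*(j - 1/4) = j^2 - 5*j/4 + 1/4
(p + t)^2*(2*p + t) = 2*p^3 + 5*p^2*t + 4*p*t^2 + t^3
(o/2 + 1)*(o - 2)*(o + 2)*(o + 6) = o^4/2 + 4*o^3 + 4*o^2 - 16*o - 24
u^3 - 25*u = u*(u - 5)*(u + 5)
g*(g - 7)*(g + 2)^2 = g^4 - 3*g^3 - 24*g^2 - 28*g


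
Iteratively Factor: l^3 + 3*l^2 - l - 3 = (l - 1)*(l^2 + 4*l + 3) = (l - 1)*(l + 1)*(l + 3)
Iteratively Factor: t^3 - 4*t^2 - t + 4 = (t - 1)*(t^2 - 3*t - 4) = (t - 4)*(t - 1)*(t + 1)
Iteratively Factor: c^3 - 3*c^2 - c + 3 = (c + 1)*(c^2 - 4*c + 3) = (c - 3)*(c + 1)*(c - 1)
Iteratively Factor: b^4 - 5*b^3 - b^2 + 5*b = (b + 1)*(b^3 - 6*b^2 + 5*b) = (b - 1)*(b + 1)*(b^2 - 5*b) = (b - 5)*(b - 1)*(b + 1)*(b)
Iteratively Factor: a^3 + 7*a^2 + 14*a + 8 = (a + 4)*(a^2 + 3*a + 2) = (a + 1)*(a + 4)*(a + 2)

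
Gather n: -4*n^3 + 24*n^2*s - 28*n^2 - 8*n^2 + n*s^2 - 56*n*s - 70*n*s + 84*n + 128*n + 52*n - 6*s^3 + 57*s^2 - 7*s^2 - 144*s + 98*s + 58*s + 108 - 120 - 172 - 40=-4*n^3 + n^2*(24*s - 36) + n*(s^2 - 126*s + 264) - 6*s^3 + 50*s^2 + 12*s - 224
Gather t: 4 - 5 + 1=0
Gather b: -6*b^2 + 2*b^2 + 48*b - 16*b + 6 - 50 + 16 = -4*b^2 + 32*b - 28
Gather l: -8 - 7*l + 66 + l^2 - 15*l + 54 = l^2 - 22*l + 112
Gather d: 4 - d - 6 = -d - 2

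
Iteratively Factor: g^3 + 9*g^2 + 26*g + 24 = (g + 2)*(g^2 + 7*g + 12) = (g + 2)*(g + 4)*(g + 3)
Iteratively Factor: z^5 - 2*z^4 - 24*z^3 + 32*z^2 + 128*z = (z + 2)*(z^4 - 4*z^3 - 16*z^2 + 64*z) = z*(z + 2)*(z^3 - 4*z^2 - 16*z + 64) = z*(z - 4)*(z + 2)*(z^2 - 16) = z*(z - 4)^2*(z + 2)*(z + 4)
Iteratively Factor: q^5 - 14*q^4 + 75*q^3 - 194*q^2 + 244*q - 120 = (q - 5)*(q^4 - 9*q^3 + 30*q^2 - 44*q + 24) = (q - 5)*(q - 2)*(q^3 - 7*q^2 + 16*q - 12) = (q - 5)*(q - 2)^2*(q^2 - 5*q + 6) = (q - 5)*(q - 3)*(q - 2)^2*(q - 2)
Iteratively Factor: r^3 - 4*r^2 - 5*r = (r - 5)*(r^2 + r) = (r - 5)*(r + 1)*(r)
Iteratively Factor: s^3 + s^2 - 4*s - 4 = (s + 2)*(s^2 - s - 2) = (s - 2)*(s + 2)*(s + 1)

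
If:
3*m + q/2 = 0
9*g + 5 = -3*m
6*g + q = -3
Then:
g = -13/24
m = -1/24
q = 1/4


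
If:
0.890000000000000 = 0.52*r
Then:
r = 1.71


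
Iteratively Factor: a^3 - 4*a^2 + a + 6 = (a - 3)*(a^2 - a - 2) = (a - 3)*(a - 2)*(a + 1)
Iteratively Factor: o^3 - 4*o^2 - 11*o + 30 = (o + 3)*(o^2 - 7*o + 10) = (o - 2)*(o + 3)*(o - 5)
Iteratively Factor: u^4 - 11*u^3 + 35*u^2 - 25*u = (u - 1)*(u^3 - 10*u^2 + 25*u) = (u - 5)*(u - 1)*(u^2 - 5*u) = (u - 5)^2*(u - 1)*(u)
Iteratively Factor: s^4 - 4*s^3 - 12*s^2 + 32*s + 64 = (s + 2)*(s^3 - 6*s^2 + 32) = (s - 4)*(s + 2)*(s^2 - 2*s - 8) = (s - 4)^2*(s + 2)*(s + 2)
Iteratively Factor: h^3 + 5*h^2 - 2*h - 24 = (h + 4)*(h^2 + h - 6) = (h - 2)*(h + 4)*(h + 3)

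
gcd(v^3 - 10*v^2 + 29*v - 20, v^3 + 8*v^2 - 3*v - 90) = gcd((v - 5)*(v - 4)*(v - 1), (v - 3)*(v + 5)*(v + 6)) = 1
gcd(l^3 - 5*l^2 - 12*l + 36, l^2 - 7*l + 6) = l - 6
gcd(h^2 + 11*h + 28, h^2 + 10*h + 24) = h + 4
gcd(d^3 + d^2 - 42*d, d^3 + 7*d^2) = d^2 + 7*d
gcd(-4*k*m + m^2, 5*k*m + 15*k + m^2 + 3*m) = 1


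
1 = 1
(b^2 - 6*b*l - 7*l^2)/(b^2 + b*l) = (b - 7*l)/b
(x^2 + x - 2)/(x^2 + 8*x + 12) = (x - 1)/(x + 6)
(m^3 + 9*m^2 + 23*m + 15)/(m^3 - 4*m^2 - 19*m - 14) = (m^2 + 8*m + 15)/(m^2 - 5*m - 14)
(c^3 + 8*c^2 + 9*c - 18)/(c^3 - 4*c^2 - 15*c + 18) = (c + 6)/(c - 6)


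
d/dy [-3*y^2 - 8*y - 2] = -6*y - 8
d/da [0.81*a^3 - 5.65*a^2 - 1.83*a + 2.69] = 2.43*a^2 - 11.3*a - 1.83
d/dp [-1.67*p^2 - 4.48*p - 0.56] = -3.34*p - 4.48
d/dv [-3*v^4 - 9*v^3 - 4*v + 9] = -12*v^3 - 27*v^2 - 4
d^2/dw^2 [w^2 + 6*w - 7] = 2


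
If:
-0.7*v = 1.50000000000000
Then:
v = -2.14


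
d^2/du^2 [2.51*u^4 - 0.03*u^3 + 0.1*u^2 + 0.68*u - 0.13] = 30.12*u^2 - 0.18*u + 0.2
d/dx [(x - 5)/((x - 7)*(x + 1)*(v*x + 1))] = (-v*(x - 7)*(x - 5)*(x + 1) + (5 - x)*(x - 7)*(v*x + 1) + (5 - x)*(x + 1)*(v*x + 1) + (x - 7)*(x + 1)*(v*x + 1))/((x - 7)^2*(x + 1)^2*(v*x + 1)^2)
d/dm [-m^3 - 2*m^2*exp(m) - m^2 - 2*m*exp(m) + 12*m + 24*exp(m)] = -2*m^2*exp(m) - 3*m^2 - 6*m*exp(m) - 2*m + 22*exp(m) + 12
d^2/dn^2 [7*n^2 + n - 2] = 14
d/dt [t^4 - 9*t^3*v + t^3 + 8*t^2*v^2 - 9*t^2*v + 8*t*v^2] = 4*t^3 - 27*t^2*v + 3*t^2 + 16*t*v^2 - 18*t*v + 8*v^2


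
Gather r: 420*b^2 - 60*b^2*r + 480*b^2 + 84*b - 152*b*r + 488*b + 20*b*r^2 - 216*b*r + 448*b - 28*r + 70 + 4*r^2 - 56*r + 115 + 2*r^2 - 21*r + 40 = 900*b^2 + 1020*b + r^2*(20*b + 6) + r*(-60*b^2 - 368*b - 105) + 225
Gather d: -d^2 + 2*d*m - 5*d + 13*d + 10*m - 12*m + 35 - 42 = -d^2 + d*(2*m + 8) - 2*m - 7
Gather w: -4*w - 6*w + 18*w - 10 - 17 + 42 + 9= 8*w + 24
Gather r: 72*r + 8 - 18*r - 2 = 54*r + 6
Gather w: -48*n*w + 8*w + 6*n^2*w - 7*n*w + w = w*(6*n^2 - 55*n + 9)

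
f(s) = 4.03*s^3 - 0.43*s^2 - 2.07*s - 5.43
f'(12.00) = 1728.57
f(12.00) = 6871.65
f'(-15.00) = 2731.08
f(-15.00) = -13672.38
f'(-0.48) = 1.13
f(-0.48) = -4.98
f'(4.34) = 221.92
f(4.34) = 306.93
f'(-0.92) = 8.95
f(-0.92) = -7.03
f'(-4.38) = 233.64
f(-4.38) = -343.24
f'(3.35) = 130.73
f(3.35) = 134.32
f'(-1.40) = 22.83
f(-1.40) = -14.43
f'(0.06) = -2.08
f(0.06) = -5.55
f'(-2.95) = 105.68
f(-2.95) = -106.53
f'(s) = 12.09*s^2 - 0.86*s - 2.07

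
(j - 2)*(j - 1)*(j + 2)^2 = j^4 + j^3 - 6*j^2 - 4*j + 8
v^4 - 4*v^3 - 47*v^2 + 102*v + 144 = (v - 8)*(v - 3)*(v + 1)*(v + 6)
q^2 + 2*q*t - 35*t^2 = (q - 5*t)*(q + 7*t)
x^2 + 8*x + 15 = (x + 3)*(x + 5)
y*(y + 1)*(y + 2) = y^3 + 3*y^2 + 2*y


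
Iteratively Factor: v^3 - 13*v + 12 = (v + 4)*(v^2 - 4*v + 3) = (v - 3)*(v + 4)*(v - 1)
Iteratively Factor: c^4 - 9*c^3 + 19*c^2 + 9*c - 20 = (c - 5)*(c^3 - 4*c^2 - c + 4) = (c - 5)*(c + 1)*(c^2 - 5*c + 4) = (c - 5)*(c - 4)*(c + 1)*(c - 1)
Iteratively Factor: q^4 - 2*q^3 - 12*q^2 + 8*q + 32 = (q - 2)*(q^3 - 12*q - 16) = (q - 2)*(q + 2)*(q^2 - 2*q - 8) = (q - 2)*(q + 2)^2*(q - 4)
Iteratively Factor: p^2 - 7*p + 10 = (p - 5)*(p - 2)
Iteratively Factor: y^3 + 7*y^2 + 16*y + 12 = (y + 2)*(y^2 + 5*y + 6) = (y + 2)*(y + 3)*(y + 2)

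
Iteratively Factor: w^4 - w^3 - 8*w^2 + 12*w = (w)*(w^3 - w^2 - 8*w + 12) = w*(w - 2)*(w^2 + w - 6) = w*(w - 2)^2*(w + 3)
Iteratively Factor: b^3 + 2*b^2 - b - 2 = (b - 1)*(b^2 + 3*b + 2) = (b - 1)*(b + 2)*(b + 1)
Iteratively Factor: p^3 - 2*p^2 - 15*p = (p)*(p^2 - 2*p - 15) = p*(p + 3)*(p - 5)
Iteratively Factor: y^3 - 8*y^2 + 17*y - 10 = (y - 5)*(y^2 - 3*y + 2) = (y - 5)*(y - 1)*(y - 2)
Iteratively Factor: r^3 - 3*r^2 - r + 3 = (r - 1)*(r^2 - 2*r - 3) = (r - 3)*(r - 1)*(r + 1)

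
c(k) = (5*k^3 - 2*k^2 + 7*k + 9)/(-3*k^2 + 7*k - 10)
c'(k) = (6*k - 7)*(5*k^3 - 2*k^2 + 7*k + 9)/(-3*k^2 + 7*k - 10)^2 + (15*k^2 - 4*k + 7)/(-3*k^2 + 7*k - 10)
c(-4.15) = 4.54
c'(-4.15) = -1.51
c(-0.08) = -0.80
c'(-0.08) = -1.26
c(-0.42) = -0.40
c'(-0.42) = -1.12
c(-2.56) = 2.23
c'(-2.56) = -1.38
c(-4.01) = 4.33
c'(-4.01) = -1.50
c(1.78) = -6.15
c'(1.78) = -3.52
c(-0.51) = -0.30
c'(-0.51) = -1.11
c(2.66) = -8.53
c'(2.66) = -2.07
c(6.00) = -13.93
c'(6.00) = -1.56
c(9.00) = -18.71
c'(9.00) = -1.61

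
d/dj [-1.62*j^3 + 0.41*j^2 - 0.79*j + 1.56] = -4.86*j^2 + 0.82*j - 0.79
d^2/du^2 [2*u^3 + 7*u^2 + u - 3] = 12*u + 14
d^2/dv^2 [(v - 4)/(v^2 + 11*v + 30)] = 2*((v - 4)*(2*v + 11)^2 - (3*v + 7)*(v^2 + 11*v + 30))/(v^2 + 11*v + 30)^3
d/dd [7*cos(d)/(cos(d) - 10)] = 70*sin(d)/(cos(d) - 10)^2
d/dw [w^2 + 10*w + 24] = 2*w + 10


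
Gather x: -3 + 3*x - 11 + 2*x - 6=5*x - 20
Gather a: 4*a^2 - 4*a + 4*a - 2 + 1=4*a^2 - 1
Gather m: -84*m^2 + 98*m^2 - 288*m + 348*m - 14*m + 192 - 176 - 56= 14*m^2 + 46*m - 40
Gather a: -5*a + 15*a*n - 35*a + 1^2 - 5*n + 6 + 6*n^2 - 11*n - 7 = a*(15*n - 40) + 6*n^2 - 16*n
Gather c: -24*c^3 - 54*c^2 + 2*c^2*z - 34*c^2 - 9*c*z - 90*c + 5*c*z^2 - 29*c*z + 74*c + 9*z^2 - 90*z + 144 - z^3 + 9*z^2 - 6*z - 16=-24*c^3 + c^2*(2*z - 88) + c*(5*z^2 - 38*z - 16) - z^3 + 18*z^2 - 96*z + 128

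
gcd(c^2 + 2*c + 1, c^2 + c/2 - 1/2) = c + 1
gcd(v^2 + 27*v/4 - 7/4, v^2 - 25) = 1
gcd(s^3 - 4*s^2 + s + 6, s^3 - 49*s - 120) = 1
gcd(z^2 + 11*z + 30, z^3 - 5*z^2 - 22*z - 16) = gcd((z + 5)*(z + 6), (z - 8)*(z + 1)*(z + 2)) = 1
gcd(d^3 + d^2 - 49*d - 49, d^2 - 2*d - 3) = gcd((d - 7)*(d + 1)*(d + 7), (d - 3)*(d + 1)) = d + 1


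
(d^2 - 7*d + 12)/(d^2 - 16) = (d - 3)/(d + 4)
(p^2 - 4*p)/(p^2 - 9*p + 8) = p*(p - 4)/(p^2 - 9*p + 8)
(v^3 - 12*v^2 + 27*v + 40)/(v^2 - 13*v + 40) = v + 1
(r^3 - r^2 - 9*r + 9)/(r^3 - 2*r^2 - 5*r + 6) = (r + 3)/(r + 2)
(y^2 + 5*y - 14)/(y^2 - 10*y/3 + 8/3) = 3*(y + 7)/(3*y - 4)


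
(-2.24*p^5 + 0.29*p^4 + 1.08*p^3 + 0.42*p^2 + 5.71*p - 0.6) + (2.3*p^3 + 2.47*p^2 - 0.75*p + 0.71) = -2.24*p^5 + 0.29*p^4 + 3.38*p^3 + 2.89*p^2 + 4.96*p + 0.11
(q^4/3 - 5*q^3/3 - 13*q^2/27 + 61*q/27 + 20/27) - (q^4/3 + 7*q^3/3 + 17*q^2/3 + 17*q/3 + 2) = -4*q^3 - 166*q^2/27 - 92*q/27 - 34/27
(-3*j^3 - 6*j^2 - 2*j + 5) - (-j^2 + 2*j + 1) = -3*j^3 - 5*j^2 - 4*j + 4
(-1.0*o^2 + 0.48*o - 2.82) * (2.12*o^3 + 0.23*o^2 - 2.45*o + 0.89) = -2.12*o^5 + 0.7876*o^4 - 3.418*o^3 - 2.7146*o^2 + 7.3362*o - 2.5098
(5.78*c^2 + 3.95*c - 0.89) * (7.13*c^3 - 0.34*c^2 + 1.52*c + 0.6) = 41.2114*c^5 + 26.1983*c^4 + 1.0969*c^3 + 9.7746*c^2 + 1.0172*c - 0.534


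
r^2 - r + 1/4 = (r - 1/2)^2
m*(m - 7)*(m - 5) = m^3 - 12*m^2 + 35*m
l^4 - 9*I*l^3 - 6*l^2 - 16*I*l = l*(l - 8*I)*(l - 2*I)*(l + I)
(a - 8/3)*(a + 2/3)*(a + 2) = a^3 - 52*a/9 - 32/9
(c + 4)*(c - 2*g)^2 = c^3 - 4*c^2*g + 4*c^2 + 4*c*g^2 - 16*c*g + 16*g^2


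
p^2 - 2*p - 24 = (p - 6)*(p + 4)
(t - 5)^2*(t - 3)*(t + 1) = t^4 - 12*t^3 + 42*t^2 - 20*t - 75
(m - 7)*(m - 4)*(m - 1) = m^3 - 12*m^2 + 39*m - 28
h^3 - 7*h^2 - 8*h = h*(h - 8)*(h + 1)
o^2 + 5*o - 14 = (o - 2)*(o + 7)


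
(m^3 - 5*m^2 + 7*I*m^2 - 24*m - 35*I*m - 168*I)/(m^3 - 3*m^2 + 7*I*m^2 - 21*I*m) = (m^2 - 5*m - 24)/(m*(m - 3))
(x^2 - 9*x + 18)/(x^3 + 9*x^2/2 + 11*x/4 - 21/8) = 8*(x^2 - 9*x + 18)/(8*x^3 + 36*x^2 + 22*x - 21)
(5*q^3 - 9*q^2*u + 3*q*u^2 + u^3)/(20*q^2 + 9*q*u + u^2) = (q^2 - 2*q*u + u^2)/(4*q + u)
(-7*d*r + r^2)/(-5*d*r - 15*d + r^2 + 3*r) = r*(7*d - r)/(5*d*r + 15*d - r^2 - 3*r)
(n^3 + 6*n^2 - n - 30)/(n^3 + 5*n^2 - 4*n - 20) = (n + 3)/(n + 2)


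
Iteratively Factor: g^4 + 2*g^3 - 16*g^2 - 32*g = (g + 2)*(g^3 - 16*g) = g*(g + 2)*(g^2 - 16) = g*(g + 2)*(g + 4)*(g - 4)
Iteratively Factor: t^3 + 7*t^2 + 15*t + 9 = (t + 3)*(t^2 + 4*t + 3) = (t + 3)^2*(t + 1)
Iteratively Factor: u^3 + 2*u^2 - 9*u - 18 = (u + 2)*(u^2 - 9) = (u - 3)*(u + 2)*(u + 3)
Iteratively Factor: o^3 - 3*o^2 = (o)*(o^2 - 3*o) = o^2*(o - 3)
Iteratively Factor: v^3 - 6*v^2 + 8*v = (v - 2)*(v^2 - 4*v) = (v - 4)*(v - 2)*(v)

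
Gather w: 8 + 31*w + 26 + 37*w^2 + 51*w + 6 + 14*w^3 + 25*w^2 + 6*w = 14*w^3 + 62*w^2 + 88*w + 40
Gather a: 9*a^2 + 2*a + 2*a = 9*a^2 + 4*a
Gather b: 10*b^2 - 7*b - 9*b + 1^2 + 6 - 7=10*b^2 - 16*b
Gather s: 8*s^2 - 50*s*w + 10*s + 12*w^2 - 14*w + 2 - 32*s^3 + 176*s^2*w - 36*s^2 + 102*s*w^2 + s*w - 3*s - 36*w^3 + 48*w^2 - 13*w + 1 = -32*s^3 + s^2*(176*w - 28) + s*(102*w^2 - 49*w + 7) - 36*w^3 + 60*w^2 - 27*w + 3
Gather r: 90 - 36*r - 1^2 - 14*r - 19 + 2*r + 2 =72 - 48*r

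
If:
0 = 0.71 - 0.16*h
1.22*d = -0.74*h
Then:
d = -2.69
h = 4.44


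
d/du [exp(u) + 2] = exp(u)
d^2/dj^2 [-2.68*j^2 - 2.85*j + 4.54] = -5.36000000000000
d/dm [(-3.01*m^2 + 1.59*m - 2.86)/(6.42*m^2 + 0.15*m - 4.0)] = (-10.6593*m^2 + 60.8024*m - 5.931)/(41.2164*m^4 + 1.926*m^3 - 51.3375*m^2 - 1.2*m + 16.0)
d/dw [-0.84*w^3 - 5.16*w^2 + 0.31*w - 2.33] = -2.52*w^2 - 10.32*w + 0.31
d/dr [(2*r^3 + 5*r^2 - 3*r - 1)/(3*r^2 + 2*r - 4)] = (6*r^4 + 8*r^3 - 5*r^2 - 34*r + 14)/(9*r^4 + 12*r^3 - 20*r^2 - 16*r + 16)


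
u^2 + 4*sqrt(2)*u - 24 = (u - 2*sqrt(2))*(u + 6*sqrt(2))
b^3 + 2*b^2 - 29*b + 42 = (b - 3)*(b - 2)*(b + 7)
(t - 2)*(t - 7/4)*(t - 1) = t^3 - 19*t^2/4 + 29*t/4 - 7/2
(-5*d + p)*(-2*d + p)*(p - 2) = 10*d^2*p - 20*d^2 - 7*d*p^2 + 14*d*p + p^3 - 2*p^2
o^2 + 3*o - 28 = (o - 4)*(o + 7)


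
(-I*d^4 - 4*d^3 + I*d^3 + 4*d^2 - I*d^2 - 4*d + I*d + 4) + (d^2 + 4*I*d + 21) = -I*d^4 - 4*d^3 + I*d^3 + 5*d^2 - I*d^2 - 4*d + 5*I*d + 25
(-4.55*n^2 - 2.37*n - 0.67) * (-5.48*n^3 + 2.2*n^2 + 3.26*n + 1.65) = 24.934*n^5 + 2.9776*n^4 - 16.3754*n^3 - 16.7077*n^2 - 6.0947*n - 1.1055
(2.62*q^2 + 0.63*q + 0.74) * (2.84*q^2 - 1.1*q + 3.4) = 7.4408*q^4 - 1.0928*q^3 + 10.3166*q^2 + 1.328*q + 2.516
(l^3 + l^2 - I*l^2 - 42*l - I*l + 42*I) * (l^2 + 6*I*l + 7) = l^5 + l^4 + 5*I*l^4 - 29*l^3 + 5*I*l^3 + 13*l^2 - 217*I*l^2 - 546*l - 7*I*l + 294*I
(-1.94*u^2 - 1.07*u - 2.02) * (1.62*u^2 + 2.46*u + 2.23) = -3.1428*u^4 - 6.5058*u^3 - 10.2308*u^2 - 7.3553*u - 4.5046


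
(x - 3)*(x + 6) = x^2 + 3*x - 18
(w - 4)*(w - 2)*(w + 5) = w^3 - w^2 - 22*w + 40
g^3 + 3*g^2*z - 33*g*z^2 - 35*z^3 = (g - 5*z)*(g + z)*(g + 7*z)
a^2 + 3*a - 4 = (a - 1)*(a + 4)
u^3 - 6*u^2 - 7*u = u*(u - 7)*(u + 1)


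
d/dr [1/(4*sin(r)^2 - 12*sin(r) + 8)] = (3 - 2*sin(r))*cos(r)/(4*(sin(r)^2 - 3*sin(r) + 2)^2)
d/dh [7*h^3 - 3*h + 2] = 21*h^2 - 3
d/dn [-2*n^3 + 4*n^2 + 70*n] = -6*n^2 + 8*n + 70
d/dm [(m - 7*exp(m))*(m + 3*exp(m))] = -4*m*exp(m) + 2*m - 42*exp(2*m) - 4*exp(m)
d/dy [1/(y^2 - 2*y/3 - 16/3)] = 6*(1 - 3*y)/(-3*y^2 + 2*y + 16)^2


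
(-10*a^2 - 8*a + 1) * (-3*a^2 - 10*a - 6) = 30*a^4 + 124*a^3 + 137*a^2 + 38*a - 6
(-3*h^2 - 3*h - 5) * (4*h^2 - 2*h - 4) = -12*h^4 - 6*h^3 - 2*h^2 + 22*h + 20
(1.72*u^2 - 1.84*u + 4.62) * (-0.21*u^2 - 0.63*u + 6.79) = -0.3612*u^4 - 0.6972*u^3 + 11.8678*u^2 - 15.4042*u + 31.3698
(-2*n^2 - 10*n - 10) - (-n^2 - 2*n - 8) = -n^2 - 8*n - 2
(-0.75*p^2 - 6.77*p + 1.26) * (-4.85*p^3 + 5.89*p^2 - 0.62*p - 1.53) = 3.6375*p^5 + 28.417*p^4 - 45.5213*p^3 + 12.7663*p^2 + 9.5769*p - 1.9278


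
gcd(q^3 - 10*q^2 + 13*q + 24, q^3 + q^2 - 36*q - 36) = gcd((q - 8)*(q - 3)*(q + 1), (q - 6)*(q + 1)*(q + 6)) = q + 1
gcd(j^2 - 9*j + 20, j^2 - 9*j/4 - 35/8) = 1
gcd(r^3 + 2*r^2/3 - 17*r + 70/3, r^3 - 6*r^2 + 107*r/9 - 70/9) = r^2 - 13*r/3 + 14/3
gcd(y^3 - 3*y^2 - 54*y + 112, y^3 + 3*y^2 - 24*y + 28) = y^2 + 5*y - 14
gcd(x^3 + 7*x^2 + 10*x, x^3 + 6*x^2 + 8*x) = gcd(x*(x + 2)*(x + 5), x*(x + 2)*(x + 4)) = x^2 + 2*x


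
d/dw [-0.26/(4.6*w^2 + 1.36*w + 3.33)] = (2.392*w + 0.3536)/(4.6*w^2 + 1.36*w + 3.33)^2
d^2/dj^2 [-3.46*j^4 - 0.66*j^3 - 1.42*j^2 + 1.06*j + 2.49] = -41.52*j^2 - 3.96*j - 2.84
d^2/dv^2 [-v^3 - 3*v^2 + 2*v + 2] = -6*v - 6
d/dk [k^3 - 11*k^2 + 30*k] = 3*k^2 - 22*k + 30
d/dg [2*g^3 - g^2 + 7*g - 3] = 6*g^2 - 2*g + 7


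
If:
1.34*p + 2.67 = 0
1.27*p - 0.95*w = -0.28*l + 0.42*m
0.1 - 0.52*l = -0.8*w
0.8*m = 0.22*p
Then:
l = -6.46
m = -0.55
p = -1.99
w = -4.33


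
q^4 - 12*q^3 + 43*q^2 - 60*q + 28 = (q - 7)*(q - 2)^2*(q - 1)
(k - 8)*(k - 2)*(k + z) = k^3 + k^2*z - 10*k^2 - 10*k*z + 16*k + 16*z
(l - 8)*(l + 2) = l^2 - 6*l - 16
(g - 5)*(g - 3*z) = g^2 - 3*g*z - 5*g + 15*z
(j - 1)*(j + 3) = j^2 + 2*j - 3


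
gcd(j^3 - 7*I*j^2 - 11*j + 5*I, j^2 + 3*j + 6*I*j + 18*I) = 1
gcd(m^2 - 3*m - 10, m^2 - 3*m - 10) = m^2 - 3*m - 10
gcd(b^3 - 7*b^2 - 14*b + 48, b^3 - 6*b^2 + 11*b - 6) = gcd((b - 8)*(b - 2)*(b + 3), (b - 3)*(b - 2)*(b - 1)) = b - 2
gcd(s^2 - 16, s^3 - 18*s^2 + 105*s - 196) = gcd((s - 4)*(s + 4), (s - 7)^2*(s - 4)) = s - 4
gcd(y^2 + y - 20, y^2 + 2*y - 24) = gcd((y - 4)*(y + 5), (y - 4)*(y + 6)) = y - 4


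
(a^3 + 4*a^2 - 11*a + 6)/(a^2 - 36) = (a^2 - 2*a + 1)/(a - 6)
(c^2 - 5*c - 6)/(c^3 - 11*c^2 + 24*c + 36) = 1/(c - 6)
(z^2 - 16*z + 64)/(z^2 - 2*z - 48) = (z - 8)/(z + 6)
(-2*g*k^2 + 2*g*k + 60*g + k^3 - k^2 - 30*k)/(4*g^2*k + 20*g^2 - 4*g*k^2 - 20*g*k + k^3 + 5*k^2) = (6 - k)/(2*g - k)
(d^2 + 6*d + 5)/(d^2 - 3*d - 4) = (d + 5)/(d - 4)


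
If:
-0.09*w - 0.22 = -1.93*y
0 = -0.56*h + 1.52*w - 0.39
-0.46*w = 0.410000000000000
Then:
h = -3.12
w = -0.89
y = 0.07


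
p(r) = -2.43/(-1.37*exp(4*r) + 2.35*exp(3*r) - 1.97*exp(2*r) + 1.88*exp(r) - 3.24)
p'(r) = -2.43*(5.48*exp(4*r) - 7.05*exp(3*r) + 3.94*exp(2*r) - 1.88*exp(r))/(-1.37*exp(4*r) + 2.35*exp(3*r) - 1.97*exp(2*r) + 1.88*exp(r) - 3.24)^2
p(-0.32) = 1.01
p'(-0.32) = 0.20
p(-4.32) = 0.76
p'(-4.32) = 0.01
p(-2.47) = 0.79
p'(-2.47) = 0.03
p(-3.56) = 0.76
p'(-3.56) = 0.01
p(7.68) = 0.00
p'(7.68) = -0.00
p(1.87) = 0.00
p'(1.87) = -0.01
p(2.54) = 0.00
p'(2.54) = -0.00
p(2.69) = 0.00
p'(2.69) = -0.00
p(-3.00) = 0.77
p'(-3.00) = 0.02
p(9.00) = 0.00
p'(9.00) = 0.00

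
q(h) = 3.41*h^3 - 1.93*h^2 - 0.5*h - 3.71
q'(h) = 10.23*h^2 - 3.86*h - 0.5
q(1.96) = 13.57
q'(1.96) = 31.23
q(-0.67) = -5.27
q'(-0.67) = 6.68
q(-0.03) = -3.70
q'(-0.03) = -0.37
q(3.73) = 144.54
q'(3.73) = 127.43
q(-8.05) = -1903.61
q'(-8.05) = 693.50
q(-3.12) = -124.50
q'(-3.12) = 111.13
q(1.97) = 13.89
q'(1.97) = 31.60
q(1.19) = -1.29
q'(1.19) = 9.39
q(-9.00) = -2641.43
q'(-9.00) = 862.87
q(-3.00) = -111.65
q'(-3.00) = 103.15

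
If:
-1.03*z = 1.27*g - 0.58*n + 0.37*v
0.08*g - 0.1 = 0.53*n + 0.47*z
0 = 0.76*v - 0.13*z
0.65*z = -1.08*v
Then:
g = -0.09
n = -0.20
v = 0.00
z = 0.00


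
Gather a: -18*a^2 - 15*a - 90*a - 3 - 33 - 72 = -18*a^2 - 105*a - 108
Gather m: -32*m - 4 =-32*m - 4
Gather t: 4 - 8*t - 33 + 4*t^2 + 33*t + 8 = 4*t^2 + 25*t - 21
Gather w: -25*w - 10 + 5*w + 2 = -20*w - 8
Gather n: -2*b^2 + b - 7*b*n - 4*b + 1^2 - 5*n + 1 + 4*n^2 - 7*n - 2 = -2*b^2 - 3*b + 4*n^2 + n*(-7*b - 12)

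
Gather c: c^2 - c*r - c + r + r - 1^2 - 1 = c^2 + c*(-r - 1) + 2*r - 2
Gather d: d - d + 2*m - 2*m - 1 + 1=0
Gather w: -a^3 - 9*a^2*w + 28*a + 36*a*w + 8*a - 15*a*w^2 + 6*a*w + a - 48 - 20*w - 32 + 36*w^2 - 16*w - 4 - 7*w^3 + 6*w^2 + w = -a^3 + 37*a - 7*w^3 + w^2*(42 - 15*a) + w*(-9*a^2 + 42*a - 35) - 84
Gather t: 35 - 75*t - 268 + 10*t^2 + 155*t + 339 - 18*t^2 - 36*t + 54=-8*t^2 + 44*t + 160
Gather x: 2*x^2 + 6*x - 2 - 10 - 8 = 2*x^2 + 6*x - 20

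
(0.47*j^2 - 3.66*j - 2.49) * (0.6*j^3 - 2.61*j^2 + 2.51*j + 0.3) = 0.282*j^5 - 3.4227*j^4 + 9.2383*j^3 - 2.5467*j^2 - 7.3479*j - 0.747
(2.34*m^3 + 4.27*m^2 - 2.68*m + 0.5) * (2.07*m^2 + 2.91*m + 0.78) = 4.8438*m^5 + 15.6483*m^4 + 8.7033*m^3 - 3.4332*m^2 - 0.6354*m + 0.39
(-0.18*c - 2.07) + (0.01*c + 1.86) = -0.17*c - 0.21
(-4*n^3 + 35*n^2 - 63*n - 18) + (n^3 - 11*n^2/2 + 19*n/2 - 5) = -3*n^3 + 59*n^2/2 - 107*n/2 - 23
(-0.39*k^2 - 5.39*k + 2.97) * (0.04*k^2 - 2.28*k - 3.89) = -0.0156*k^4 + 0.6736*k^3 + 13.9251*k^2 + 14.1955*k - 11.5533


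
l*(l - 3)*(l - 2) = l^3 - 5*l^2 + 6*l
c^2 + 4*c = c*(c + 4)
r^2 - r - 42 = (r - 7)*(r + 6)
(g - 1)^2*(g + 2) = g^3 - 3*g + 2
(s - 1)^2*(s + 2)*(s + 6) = s^4 + 6*s^3 - 3*s^2 - 16*s + 12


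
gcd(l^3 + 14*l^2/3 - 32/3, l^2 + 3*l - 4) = l + 4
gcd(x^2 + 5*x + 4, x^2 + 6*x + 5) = x + 1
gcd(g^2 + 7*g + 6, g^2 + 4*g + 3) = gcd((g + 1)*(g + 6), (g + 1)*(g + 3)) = g + 1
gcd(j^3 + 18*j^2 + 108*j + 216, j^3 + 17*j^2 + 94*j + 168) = j + 6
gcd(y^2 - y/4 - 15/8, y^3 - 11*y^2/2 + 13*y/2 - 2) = 1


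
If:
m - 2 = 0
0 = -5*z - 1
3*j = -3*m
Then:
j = -2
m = 2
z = -1/5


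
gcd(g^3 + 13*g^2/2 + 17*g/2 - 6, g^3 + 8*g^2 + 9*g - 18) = g + 3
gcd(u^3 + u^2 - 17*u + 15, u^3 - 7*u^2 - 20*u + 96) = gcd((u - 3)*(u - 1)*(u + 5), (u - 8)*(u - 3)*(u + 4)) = u - 3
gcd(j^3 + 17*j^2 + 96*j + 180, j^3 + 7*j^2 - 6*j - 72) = j + 6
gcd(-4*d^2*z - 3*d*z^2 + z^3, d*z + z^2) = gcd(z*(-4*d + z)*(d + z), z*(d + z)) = d*z + z^2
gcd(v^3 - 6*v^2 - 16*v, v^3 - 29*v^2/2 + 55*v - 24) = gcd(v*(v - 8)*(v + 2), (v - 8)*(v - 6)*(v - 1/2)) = v - 8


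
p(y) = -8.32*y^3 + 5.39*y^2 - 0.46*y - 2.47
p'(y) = -24.96*y^2 + 10.78*y - 0.46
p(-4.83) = 1062.98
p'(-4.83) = -634.82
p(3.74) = -364.05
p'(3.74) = -309.27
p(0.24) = -2.38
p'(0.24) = 0.69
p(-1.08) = 14.79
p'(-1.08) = -41.22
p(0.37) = -2.32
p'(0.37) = 0.11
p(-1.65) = 50.34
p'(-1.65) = -86.20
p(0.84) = -3.98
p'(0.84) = -9.02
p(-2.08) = 96.68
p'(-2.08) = -130.87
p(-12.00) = 15156.17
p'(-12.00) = -3724.06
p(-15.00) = 29297.18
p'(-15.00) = -5778.16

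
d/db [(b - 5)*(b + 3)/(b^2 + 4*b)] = 6*(b^2 + 5*b + 10)/(b^2*(b^2 + 8*b + 16))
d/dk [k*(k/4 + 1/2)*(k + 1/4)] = 3*k^2/4 + 9*k/8 + 1/8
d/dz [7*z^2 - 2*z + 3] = 14*z - 2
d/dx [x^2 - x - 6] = 2*x - 1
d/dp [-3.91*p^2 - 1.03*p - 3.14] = -7.82*p - 1.03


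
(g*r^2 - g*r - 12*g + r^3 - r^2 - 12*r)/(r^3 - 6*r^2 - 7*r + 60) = (g + r)/(r - 5)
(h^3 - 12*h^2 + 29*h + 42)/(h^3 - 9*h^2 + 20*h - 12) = (h^2 - 6*h - 7)/(h^2 - 3*h + 2)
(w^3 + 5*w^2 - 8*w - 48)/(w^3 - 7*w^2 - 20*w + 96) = (w + 4)/(w - 8)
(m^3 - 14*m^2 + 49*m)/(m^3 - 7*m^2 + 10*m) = (m^2 - 14*m + 49)/(m^2 - 7*m + 10)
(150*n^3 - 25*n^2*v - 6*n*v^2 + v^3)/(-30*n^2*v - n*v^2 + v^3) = (-5*n + v)/v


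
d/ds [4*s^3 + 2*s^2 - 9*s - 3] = 12*s^2 + 4*s - 9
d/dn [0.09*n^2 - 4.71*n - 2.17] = 0.18*n - 4.71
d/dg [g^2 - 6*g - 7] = 2*g - 6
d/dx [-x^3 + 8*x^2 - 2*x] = -3*x^2 + 16*x - 2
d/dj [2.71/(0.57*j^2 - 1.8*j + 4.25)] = (4.878 - 3.0894*j)/(0.57*j^2 - 1.8*j + 4.25)^2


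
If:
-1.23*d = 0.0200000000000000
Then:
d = -0.02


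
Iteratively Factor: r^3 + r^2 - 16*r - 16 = (r - 4)*(r^2 + 5*r + 4) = (r - 4)*(r + 4)*(r + 1)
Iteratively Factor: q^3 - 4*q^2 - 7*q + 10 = (q + 2)*(q^2 - 6*q + 5) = (q - 1)*(q + 2)*(q - 5)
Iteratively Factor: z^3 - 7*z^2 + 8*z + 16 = (z + 1)*(z^2 - 8*z + 16) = (z - 4)*(z + 1)*(z - 4)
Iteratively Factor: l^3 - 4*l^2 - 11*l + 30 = (l + 3)*(l^2 - 7*l + 10) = (l - 2)*(l + 3)*(l - 5)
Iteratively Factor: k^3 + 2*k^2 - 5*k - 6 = (k + 1)*(k^2 + k - 6) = (k - 2)*(k + 1)*(k + 3)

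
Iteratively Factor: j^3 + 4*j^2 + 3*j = (j)*(j^2 + 4*j + 3) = j*(j + 1)*(j + 3)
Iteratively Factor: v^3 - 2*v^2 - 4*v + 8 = (v - 2)*(v^2 - 4) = (v - 2)*(v + 2)*(v - 2)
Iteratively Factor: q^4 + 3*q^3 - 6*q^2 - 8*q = (q + 4)*(q^3 - q^2 - 2*q) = (q - 2)*(q + 4)*(q^2 + q) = q*(q - 2)*(q + 4)*(q + 1)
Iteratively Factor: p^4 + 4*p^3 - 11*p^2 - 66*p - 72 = (p + 3)*(p^3 + p^2 - 14*p - 24) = (p + 2)*(p + 3)*(p^2 - p - 12) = (p + 2)*(p + 3)^2*(p - 4)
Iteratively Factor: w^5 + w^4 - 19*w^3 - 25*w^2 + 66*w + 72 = (w + 3)*(w^4 - 2*w^3 - 13*w^2 + 14*w + 24) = (w - 2)*(w + 3)*(w^3 - 13*w - 12) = (w - 4)*(w - 2)*(w + 3)*(w^2 + 4*w + 3) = (w - 4)*(w - 2)*(w + 1)*(w + 3)*(w + 3)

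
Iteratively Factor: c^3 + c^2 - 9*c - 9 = (c + 1)*(c^2 - 9) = (c + 1)*(c + 3)*(c - 3)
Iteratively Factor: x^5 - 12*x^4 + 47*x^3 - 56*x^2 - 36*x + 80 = (x - 4)*(x^4 - 8*x^3 + 15*x^2 + 4*x - 20) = (x - 4)*(x - 2)*(x^3 - 6*x^2 + 3*x + 10) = (x - 5)*(x - 4)*(x - 2)*(x^2 - x - 2) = (x - 5)*(x - 4)*(x - 2)*(x + 1)*(x - 2)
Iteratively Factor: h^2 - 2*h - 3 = (h + 1)*(h - 3)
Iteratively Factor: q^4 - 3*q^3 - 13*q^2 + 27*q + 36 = (q - 4)*(q^3 + q^2 - 9*q - 9) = (q - 4)*(q - 3)*(q^2 + 4*q + 3) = (q - 4)*(q - 3)*(q + 1)*(q + 3)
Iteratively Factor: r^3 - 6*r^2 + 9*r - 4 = (r - 1)*(r^2 - 5*r + 4) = (r - 4)*(r - 1)*(r - 1)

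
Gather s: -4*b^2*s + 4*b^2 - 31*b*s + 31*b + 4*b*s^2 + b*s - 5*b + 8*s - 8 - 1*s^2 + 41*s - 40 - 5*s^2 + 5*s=4*b^2 + 26*b + s^2*(4*b - 6) + s*(-4*b^2 - 30*b + 54) - 48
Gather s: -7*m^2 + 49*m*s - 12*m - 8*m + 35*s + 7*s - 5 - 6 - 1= -7*m^2 - 20*m + s*(49*m + 42) - 12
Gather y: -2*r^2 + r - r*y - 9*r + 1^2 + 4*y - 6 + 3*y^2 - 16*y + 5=-2*r^2 - 8*r + 3*y^2 + y*(-r - 12)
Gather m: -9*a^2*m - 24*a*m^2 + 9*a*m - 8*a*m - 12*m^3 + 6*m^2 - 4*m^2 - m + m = -12*m^3 + m^2*(2 - 24*a) + m*(-9*a^2 + a)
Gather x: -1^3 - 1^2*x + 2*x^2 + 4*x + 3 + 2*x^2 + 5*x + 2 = 4*x^2 + 8*x + 4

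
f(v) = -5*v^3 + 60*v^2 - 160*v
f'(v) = -15*v^2 + 120*v - 160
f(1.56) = -122.57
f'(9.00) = -295.00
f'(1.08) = -47.90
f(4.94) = 71.05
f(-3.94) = 1867.63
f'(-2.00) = -460.00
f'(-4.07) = -896.87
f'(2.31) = 37.16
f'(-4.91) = -1110.82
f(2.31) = -111.07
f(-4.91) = 2823.94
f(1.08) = -109.11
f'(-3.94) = -865.65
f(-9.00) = 9945.00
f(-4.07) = 1982.19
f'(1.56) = -9.30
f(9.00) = -225.00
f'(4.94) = 66.75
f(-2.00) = 600.00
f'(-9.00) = -2455.00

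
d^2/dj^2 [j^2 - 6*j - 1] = 2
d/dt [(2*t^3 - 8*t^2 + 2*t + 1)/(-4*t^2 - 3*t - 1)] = (-8*t^4 - 12*t^3 + 26*t^2 + 24*t + 1)/(16*t^4 + 24*t^3 + 17*t^2 + 6*t + 1)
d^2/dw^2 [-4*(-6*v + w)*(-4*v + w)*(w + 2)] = 80*v - 24*w - 16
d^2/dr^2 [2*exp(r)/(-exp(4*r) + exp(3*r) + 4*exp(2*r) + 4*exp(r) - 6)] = 2*(2*(-4*exp(3*r) + 3*exp(2*r) + 8*exp(r) + 4)^2*exp(2*r) + (24*exp(3*r) - 15*exp(2*r) - 32*exp(r) - 12)*(-exp(4*r) + exp(3*r) + 4*exp(2*r) + 4*exp(r) - 6)*exp(r) + (-exp(4*r) + exp(3*r) + 4*exp(2*r) + 4*exp(r) - 6)^2)*exp(r)/(-exp(4*r) + exp(3*r) + 4*exp(2*r) + 4*exp(r) - 6)^3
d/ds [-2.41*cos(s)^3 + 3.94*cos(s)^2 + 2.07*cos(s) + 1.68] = (7.23*cos(s)^2 - 7.88*cos(s) - 2.07)*sin(s)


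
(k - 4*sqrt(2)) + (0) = k - 4*sqrt(2)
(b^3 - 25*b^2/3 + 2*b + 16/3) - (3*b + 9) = b^3 - 25*b^2/3 - b - 11/3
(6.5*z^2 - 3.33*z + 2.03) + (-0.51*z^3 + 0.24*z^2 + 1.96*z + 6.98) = -0.51*z^3 + 6.74*z^2 - 1.37*z + 9.01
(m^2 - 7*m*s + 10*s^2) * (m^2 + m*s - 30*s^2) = m^4 - 6*m^3*s - 27*m^2*s^2 + 220*m*s^3 - 300*s^4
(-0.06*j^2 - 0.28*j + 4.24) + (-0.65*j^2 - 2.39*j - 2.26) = -0.71*j^2 - 2.67*j + 1.98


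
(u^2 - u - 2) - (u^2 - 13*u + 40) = 12*u - 42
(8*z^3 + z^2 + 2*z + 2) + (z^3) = 9*z^3 + z^2 + 2*z + 2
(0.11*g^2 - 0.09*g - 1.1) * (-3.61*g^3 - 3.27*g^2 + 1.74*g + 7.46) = -0.3971*g^5 - 0.0348000000000001*g^4 + 4.4567*g^3 + 4.261*g^2 - 2.5854*g - 8.206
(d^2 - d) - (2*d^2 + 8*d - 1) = -d^2 - 9*d + 1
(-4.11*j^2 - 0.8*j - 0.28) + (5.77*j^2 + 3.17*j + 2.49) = 1.66*j^2 + 2.37*j + 2.21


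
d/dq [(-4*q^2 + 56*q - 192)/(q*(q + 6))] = 16*(-5*q^2 + 24*q + 72)/(q^2*(q^2 + 12*q + 36))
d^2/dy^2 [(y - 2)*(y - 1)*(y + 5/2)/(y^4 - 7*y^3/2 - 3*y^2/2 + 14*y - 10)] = 2*(8*y^3 + 60*y^2 + 90*y + 85)/(8*y^6 - 12*y^5 - 114*y^4 + 119*y^3 + 570*y^2 - 300*y - 1000)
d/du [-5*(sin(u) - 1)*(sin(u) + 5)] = -10*(sin(u) + 2)*cos(u)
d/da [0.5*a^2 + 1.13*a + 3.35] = 1.0*a + 1.13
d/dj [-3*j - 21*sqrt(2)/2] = -3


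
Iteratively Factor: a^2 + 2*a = (a)*(a + 2)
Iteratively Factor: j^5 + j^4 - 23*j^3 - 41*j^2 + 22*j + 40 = (j + 4)*(j^4 - 3*j^3 - 11*j^2 + 3*j + 10) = (j + 1)*(j + 4)*(j^3 - 4*j^2 - 7*j + 10) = (j - 5)*(j + 1)*(j + 4)*(j^2 + j - 2) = (j - 5)*(j - 1)*(j + 1)*(j + 4)*(j + 2)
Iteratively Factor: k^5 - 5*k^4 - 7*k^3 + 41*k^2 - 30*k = (k - 5)*(k^4 - 7*k^2 + 6*k) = k*(k - 5)*(k^3 - 7*k + 6) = k*(k - 5)*(k + 3)*(k^2 - 3*k + 2) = k*(k - 5)*(k - 2)*(k + 3)*(k - 1)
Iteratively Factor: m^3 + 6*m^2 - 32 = (m - 2)*(m^2 + 8*m + 16) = (m - 2)*(m + 4)*(m + 4)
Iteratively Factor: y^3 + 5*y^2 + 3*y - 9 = (y + 3)*(y^2 + 2*y - 3) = (y - 1)*(y + 3)*(y + 3)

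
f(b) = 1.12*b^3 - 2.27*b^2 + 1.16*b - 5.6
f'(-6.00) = 149.36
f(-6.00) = -336.20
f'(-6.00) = 149.36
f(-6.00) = -336.20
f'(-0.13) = 1.81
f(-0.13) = -5.79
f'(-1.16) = 10.95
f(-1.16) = -11.75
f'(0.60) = -0.35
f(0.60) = -5.48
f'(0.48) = -0.25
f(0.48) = -5.44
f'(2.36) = 9.16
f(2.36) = -0.78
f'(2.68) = 13.13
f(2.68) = 2.76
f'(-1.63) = 17.49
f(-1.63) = -18.37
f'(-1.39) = 13.96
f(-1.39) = -14.61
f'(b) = 3.36*b^2 - 4.54*b + 1.16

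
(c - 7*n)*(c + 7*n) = c^2 - 49*n^2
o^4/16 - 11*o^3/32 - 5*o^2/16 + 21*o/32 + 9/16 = (o/4 + 1/4)^2*(o - 6)*(o - 3/2)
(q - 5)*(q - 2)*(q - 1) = q^3 - 8*q^2 + 17*q - 10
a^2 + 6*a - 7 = (a - 1)*(a + 7)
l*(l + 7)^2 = l^3 + 14*l^2 + 49*l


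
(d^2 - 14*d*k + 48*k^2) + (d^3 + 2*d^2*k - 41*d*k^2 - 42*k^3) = d^3 + 2*d^2*k + d^2 - 41*d*k^2 - 14*d*k - 42*k^3 + 48*k^2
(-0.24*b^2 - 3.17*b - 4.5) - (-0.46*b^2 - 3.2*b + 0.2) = 0.22*b^2 + 0.0300000000000002*b - 4.7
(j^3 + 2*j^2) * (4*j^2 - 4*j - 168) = 4*j^5 + 4*j^4 - 176*j^3 - 336*j^2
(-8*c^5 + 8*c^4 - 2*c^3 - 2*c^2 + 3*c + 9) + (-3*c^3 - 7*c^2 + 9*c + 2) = -8*c^5 + 8*c^4 - 5*c^3 - 9*c^2 + 12*c + 11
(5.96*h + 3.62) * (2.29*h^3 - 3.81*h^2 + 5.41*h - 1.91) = 13.6484*h^4 - 14.4178*h^3 + 18.4514*h^2 + 8.2006*h - 6.9142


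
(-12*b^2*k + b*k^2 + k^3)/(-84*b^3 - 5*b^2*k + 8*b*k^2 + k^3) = k/(7*b + k)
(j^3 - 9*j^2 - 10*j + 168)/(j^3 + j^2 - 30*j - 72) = (j - 7)/(j + 3)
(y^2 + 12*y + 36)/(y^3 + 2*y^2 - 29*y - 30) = (y + 6)/(y^2 - 4*y - 5)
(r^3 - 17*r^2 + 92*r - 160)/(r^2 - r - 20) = (r^2 - 12*r + 32)/(r + 4)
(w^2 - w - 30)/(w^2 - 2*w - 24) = (w + 5)/(w + 4)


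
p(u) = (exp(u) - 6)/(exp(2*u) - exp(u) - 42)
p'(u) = (exp(u) - 6)*(-2*exp(2*u) + exp(u))/(exp(2*u) - exp(u) - 42)^2 + exp(u)/(exp(2*u) - exp(u) - 42) = (-(exp(u) - 6)*(2*exp(u) - 1) + exp(2*u) - exp(u) - 42)*exp(u)/(-exp(2*u) + exp(u) + 42)^2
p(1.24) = 0.08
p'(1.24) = -0.06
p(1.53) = 0.05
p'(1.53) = -0.10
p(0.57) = 0.10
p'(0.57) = -0.03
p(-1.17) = 0.13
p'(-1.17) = -0.01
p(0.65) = 0.10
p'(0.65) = -0.03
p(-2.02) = 0.14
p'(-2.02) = -0.00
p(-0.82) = 0.13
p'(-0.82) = -0.01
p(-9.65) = 0.14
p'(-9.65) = -0.00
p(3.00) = 0.04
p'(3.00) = -0.04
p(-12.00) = 0.14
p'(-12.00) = 0.00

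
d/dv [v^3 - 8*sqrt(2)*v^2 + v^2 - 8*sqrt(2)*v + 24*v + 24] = 3*v^2 - 16*sqrt(2)*v + 2*v - 8*sqrt(2) + 24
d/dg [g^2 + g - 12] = 2*g + 1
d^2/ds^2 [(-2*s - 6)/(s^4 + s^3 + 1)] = 4*s*(-s^3*(s + 3)*(4*s + 3)^2 + (4*s^2 + 3*s + 3*(s + 3)*(2*s + 1))*(s^4 + s^3 + 1))/(s^4 + s^3 + 1)^3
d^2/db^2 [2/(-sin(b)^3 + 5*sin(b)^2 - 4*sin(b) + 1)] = 2*(9*sin(b)^6 - 55*sin(b)^5 + 96*sin(b)^4 + 29*sin(b)^3 - 178*sin(b)^2 + 118*sin(b) - 22)/(sin(b)^3 - 5*sin(b)^2 + 4*sin(b) - 1)^3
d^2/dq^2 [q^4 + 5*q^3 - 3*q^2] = 12*q^2 + 30*q - 6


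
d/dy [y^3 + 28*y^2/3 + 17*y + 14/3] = 3*y^2 + 56*y/3 + 17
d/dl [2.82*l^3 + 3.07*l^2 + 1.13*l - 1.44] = 8.46*l^2 + 6.14*l + 1.13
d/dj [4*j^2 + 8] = 8*j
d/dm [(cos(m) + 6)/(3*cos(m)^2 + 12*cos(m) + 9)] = (cos(m)^2 + 12*cos(m) + 21)*sin(m)/(3*(cos(m)^2 + 4*cos(m) + 3)^2)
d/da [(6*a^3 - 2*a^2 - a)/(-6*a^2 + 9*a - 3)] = (-12*a^4 + 36*a^3 - 26*a^2 + 4*a + 1)/(3*(4*a^4 - 12*a^3 + 13*a^2 - 6*a + 1))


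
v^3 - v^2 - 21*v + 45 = (v - 3)^2*(v + 5)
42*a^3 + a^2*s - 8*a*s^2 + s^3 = (-7*a + s)*(-3*a + s)*(2*a + s)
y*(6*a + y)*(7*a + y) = 42*a^2*y + 13*a*y^2 + y^3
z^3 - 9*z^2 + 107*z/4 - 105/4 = (z - 7/2)*(z - 3)*(z - 5/2)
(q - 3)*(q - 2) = q^2 - 5*q + 6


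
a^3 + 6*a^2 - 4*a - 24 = (a - 2)*(a + 2)*(a + 6)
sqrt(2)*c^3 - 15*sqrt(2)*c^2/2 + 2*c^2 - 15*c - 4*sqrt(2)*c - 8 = (c - 8)*(c + sqrt(2))*(sqrt(2)*c + sqrt(2)/2)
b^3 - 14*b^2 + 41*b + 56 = (b - 8)*(b - 7)*(b + 1)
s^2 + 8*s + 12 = (s + 2)*(s + 6)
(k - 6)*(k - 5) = k^2 - 11*k + 30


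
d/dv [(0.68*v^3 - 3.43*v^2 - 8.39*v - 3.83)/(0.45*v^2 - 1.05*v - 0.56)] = (0.306*v^4 - 1.428*v^3 + 6.2346*v^2 + 7.2886*v + 0.6769)/(0.2025*v^4 - 0.945*v^3 + 0.5985*v^2 + 1.176*v + 0.3136)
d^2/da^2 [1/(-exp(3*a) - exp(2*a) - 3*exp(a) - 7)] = (-2*(3*exp(2*a) + 2*exp(a) + 3)^2*exp(a) + (9*exp(2*a) + 4*exp(a) + 3)*(exp(3*a) + exp(2*a) + 3*exp(a) + 7))*exp(a)/(exp(3*a) + exp(2*a) + 3*exp(a) + 7)^3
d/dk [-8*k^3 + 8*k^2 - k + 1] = -24*k^2 + 16*k - 1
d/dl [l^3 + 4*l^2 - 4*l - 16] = 3*l^2 + 8*l - 4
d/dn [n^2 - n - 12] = 2*n - 1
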